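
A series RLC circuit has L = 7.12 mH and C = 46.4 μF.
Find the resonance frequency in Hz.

Step 1 — Resonance condition Im(Z)=0 gives ω₀ = 1/√(LC).
Step 2 — ω₀ = 1/√(0.00712·4.64e-05) = 1740 rad/s.
Step 3 — f₀ = ω₀/(2π) = 276.9 Hz.

f₀ = 276.9 Hz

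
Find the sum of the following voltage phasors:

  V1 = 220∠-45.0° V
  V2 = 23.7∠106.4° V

Step 1 — Convert each phasor to rectangular form:
  V1 = 220·(cos(-45.0°) + j·sin(-45.0°)) = 155.6 - j155.6 V
  V2 = 23.7·(cos(106.4°) + j·sin(106.4°)) = -6.691 + j22.74 V
Step 2 — Sum components: V_total = 148.9 - j132.8 V.
Step 3 — Convert to polar: |V_total| = 199.5 V, ∠V_total = -41.7°.

V_total = 199.5∠-41.7° V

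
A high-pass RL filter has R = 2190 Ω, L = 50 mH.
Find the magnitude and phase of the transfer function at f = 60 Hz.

Step 1 — Angular frequency: ω = 2π·60 = 377 rad/s.
Step 2 — Transfer function: H(jω) = jωL/(R + jωL).
Step 3 — Numerator jωL = j·18.85; denominator R + jωL = 2190 + j18.85.
Step 4 — H = 7.408e-05 + j0.008606.
Step 5 — Magnitude: |H| = 0.008607 (-41.3 dB); phase: φ = 89.5°.

|H| = 0.008607 (-41.3 dB), φ = 89.5°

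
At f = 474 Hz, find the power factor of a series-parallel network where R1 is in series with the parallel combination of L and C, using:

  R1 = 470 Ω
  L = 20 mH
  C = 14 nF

Step 1 — Angular frequency: ω = 2π·f = 2π·474 = 2978 rad/s.
Step 2 — Component impedances:
  R1: Z = R = 470 Ω
  L: Z = jωL = j·2978·0.02 = 0 + j59.56 Ω
  C: Z = 1/(jωC) = -j/(ω·C) = 0 - j2.398e+04 Ω
Step 3 — Parallel branch: L || C = 1/(1/L + 1/C) = 0 + j59.71 Ω.
Step 4 — Series with R1: Z_total = R1 + (L || C) = 470 + j59.71 Ω = 473.8∠7.2° Ω.
Step 5 — Power factor: PF = cos(φ) = Re(Z)/|Z| = 470/473.8 = 0.992.
Step 6 — Type: Im(Z) = 59.71 ⇒ lagging (phase φ = 7.2°).

PF = 0.992 (lagging, φ = 7.2°)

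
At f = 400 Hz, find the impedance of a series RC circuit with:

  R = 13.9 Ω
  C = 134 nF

Step 1 — Angular frequency: ω = 2π·f = 2π·400 = 2513 rad/s.
Step 2 — Component impedances:
  R: Z = R = 13.9 Ω
  C: Z = 1/(jωC) = -j/(ω·C) = 0 - j2969 Ω
Step 3 — Series combination: Z_total = R + C = 13.9 - j2969 Ω = 2969∠-89.7° Ω.

Z = 13.9 - j2969 Ω = 2969∠-89.7° Ω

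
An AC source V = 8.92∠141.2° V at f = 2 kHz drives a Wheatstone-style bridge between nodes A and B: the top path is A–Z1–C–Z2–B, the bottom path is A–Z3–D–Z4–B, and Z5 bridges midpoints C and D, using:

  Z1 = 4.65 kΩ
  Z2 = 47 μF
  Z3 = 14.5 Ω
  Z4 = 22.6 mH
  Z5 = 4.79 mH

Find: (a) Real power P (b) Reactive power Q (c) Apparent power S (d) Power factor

Step 1 — Angular frequency: ω = 2π·f = 2π·2000 = 1.257e+04 rad/s.
Step 2 — Component impedances:
  Z1: Z = R = 4650 Ω
  Z2: Z = 1/(jωC) = -j/(ω·C) = 0 - j1.693 Ω
  Z3: Z = R = 14.5 Ω
  Z4: Z = jωL = j·1.257e+04·0.0226 = 0 + j284 Ω
  Z5: Z = jωL = j·1.257e+04·0.00479 = 0 + j60.19 Ω
Step 3 — Bridge requires nodal analysis (the Z5 bridge couples midpoints C and D, so the two paths cannot be reduced to a simple series/parallel combination). Setting node B to ground and injecting 1 A at node A, the 3-node admittance system at A, C, D solves to V_A = Z_AB = 14.99 + j48.19 Ω = 50.47∠72.7° Ω.
Step 4 — Source phasor: V = 8.92∠141.2° V = -6.952 + j5.589 V.
Step 5 — Current: I = V / Z = 0.06485 + j0.1644 A = 0.1767∠68.5° A.
Step 6 — Complex power: S = V·I* = 0.4681 + j1.505 VA.
Step 7 — Real power: P = Re(S) = 0.4681 W.
Step 8 — Reactive power: Q = Im(S) = 1.505 VAR.
Step 9 — Apparent power: |S| = 1.577 VA.
Step 10 — Power factor: PF = P/|S| = 0.2969 (lagging).

(a) P = 0.4681 W  (b) Q = 1.505 VAR  (c) S = 1.577 VA  (d) PF = 0.2969 (lagging)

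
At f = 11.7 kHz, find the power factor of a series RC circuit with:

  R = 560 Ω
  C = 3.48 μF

Step 1 — Angular frequency: ω = 2π·f = 2π·1.17e+04 = 7.351e+04 rad/s.
Step 2 — Component impedances:
  R: Z = R = 560 Ω
  C: Z = 1/(jωC) = -j/(ω·C) = 0 - j3.909 Ω
Step 3 — Series combination: Z_total = R + C = 560 - j3.909 Ω = 560∠-0.4° Ω.
Step 4 — Power factor: PF = cos(φ) = Re(Z)/|Z| = 560/560 = 1.
Step 5 — Type: Im(Z) = -3.909 ⇒ leading (phase φ = -0.4°).

PF = 1 (leading, φ = -0.4°)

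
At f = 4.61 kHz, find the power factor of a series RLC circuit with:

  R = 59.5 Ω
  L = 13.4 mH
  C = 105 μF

Step 1 — Angular frequency: ω = 2π·f = 2π·4610 = 2.897e+04 rad/s.
Step 2 — Component impedances:
  R: Z = R = 59.5 Ω
  L: Z = jωL = j·2.897e+04·0.0134 = 0 + j388.1 Ω
  C: Z = 1/(jωC) = -j/(ω·C) = 0 - j0.3288 Ω
Step 3 — Series combination: Z_total = R + L + C = 59.5 + j387.8 Ω = 392.3∠81.3° Ω.
Step 4 — Power factor: PF = cos(φ) = Re(Z)/|Z| = 59.5/392.3 = 0.1517.
Step 5 — Type: Im(Z) = 387.8 ⇒ lagging (phase φ = 81.3°).

PF = 0.1517 (lagging, φ = 81.3°)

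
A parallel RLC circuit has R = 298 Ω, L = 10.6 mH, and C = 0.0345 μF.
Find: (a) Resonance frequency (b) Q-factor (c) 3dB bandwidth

Step 1 — Resonance: ω₀ = 1/√(LC) = 1/√(0.0106·3.45e-08) = 5.229e+04 rad/s.
Step 2 — f₀ = ω₀/(2π) = 8323 Hz.
Step 3 — Parallel Q: Q = R/(ω₀L) = 298/(5.229e+04·0.0106) = 0.5376.
Step 4 — Bandwidth: Δω = ω₀/Q = 9.727e+04 rad/s; BW = Δω/(2π) = 1.548e+04 Hz.

(a) f₀ = 8323 Hz  (b) Q = 0.5376  (c) BW = 1.548e+04 Hz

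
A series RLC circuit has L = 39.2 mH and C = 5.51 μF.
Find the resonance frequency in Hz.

Step 1 — Resonance condition Im(Z)=0 gives ω₀ = 1/√(LC).
Step 2 — ω₀ = 1/√(0.0392·5.51e-06) = 2152 rad/s.
Step 3 — f₀ = ω₀/(2π) = 342.5 Hz.

f₀ = 342.5 Hz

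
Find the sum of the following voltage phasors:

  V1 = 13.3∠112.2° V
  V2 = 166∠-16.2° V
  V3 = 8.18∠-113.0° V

Step 1 — Convert each phasor to rectangular form:
  V1 = 13.3·(cos(112.2°) + j·sin(112.2°)) = -5.025 + j12.31 V
  V2 = 166·(cos(-16.2°) + j·sin(-16.2°)) = 159.4 - j46.31 V
  V3 = 8.18·(cos(-113.0°) + j·sin(-113.0°)) = -3.196 - j7.53 V
Step 2 — Sum components: V_total = 151.2 - j41.53 V.
Step 3 — Convert to polar: |V_total| = 156.8 V, ∠V_total = -15.4°.

V_total = 156.8∠-15.4° V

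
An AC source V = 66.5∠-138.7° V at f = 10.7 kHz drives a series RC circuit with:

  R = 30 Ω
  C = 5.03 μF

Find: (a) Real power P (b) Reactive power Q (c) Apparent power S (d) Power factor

Step 1 — Angular frequency: ω = 2π·f = 2π·1.07e+04 = 6.723e+04 rad/s.
Step 2 — Component impedances:
  R: Z = R = 30 Ω
  C: Z = 1/(jωC) = -j/(ω·C) = 0 - j2.957 Ω
Step 3 — Series combination: Z_total = R + C = 30 - j2.957 Ω = 30.15∠-5.6° Ω.
Step 4 — Source phasor: V = 66.5∠-138.7° V = -49.96 - j43.89 V.
Step 5 — Current: I = V / Z = -1.506 - j1.611 A = 2.206∠-133.1° A.
Step 6 — Complex power: S = V·I* = 146 - j14.39 VA.
Step 7 — Real power: P = Re(S) = 146 W.
Step 8 — Reactive power: Q = Im(S) = -14.39 VAR.
Step 9 — Apparent power: |S| = 146.7 VA.
Step 10 — Power factor: PF = P/|S| = 0.9952 (leading).

(a) P = 146 W  (b) Q = -14.39 VAR  (c) S = 146.7 VA  (d) PF = 0.9952 (leading)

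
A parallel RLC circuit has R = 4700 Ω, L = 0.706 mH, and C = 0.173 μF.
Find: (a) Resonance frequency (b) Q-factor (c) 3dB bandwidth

Step 1 — Resonance: ω₀ = 1/√(LC) = 1/√(0.000706·1.73e-07) = 9.048e+04 rad/s.
Step 2 — f₀ = ω₀/(2π) = 1.44e+04 Hz.
Step 3 — Parallel Q: Q = R/(ω₀L) = 4700/(9.048e+04·0.000706) = 73.57.
Step 4 — Bandwidth: Δω = ω₀/Q = 1230 rad/s; BW = Δω/(2π) = 195.7 Hz.

(a) f₀ = 1.44e+04 Hz  (b) Q = 73.57  (c) BW = 195.7 Hz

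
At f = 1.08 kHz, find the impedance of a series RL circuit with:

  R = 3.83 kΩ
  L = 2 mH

Step 1 — Angular frequency: ω = 2π·f = 2π·1080 = 6786 rad/s.
Step 2 — Component impedances:
  R: Z = R = 3830 Ω
  L: Z = jωL = j·6786·0.002 = 0 + j13.57 Ω
Step 3 — Series combination: Z_total = R + L = 3830 + j13.57 Ω = 3830∠0.2° Ω.

Z = 3830 + j13.57 Ω = 3830∠0.2° Ω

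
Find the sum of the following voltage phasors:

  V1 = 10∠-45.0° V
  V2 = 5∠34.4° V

Step 1 — Convert each phasor to rectangular form:
  V1 = 10·(cos(-45.0°) + j·sin(-45.0°)) = 7.071 - j7.071 V
  V2 = 5·(cos(34.4°) + j·sin(34.4°)) = 4.126 + j2.825 V
Step 2 — Sum components: V_total = 11.2 - j4.246 V.
Step 3 — Convert to polar: |V_total| = 11.97 V, ∠V_total = -20.8°.

V_total = 11.97∠-20.8° V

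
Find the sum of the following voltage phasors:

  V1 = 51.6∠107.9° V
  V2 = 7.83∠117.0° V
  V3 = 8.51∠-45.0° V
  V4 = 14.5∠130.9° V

Step 1 — Convert each phasor to rectangular form:
  V1 = 51.6·(cos(107.9°) + j·sin(107.9°)) = -15.86 + j49.1 V
  V2 = 7.83·(cos(117.0°) + j·sin(117.0°)) = -3.555 + j6.977 V
  V3 = 8.51·(cos(-45.0°) + j·sin(-45.0°)) = 6.017 - j6.017 V
  V4 = 14.5·(cos(130.9°) + j·sin(130.9°)) = -9.494 + j10.96 V
Step 2 — Sum components: V_total = -22.89 + j61.02 V.
Step 3 — Convert to polar: |V_total| = 65.17 V, ∠V_total = 110.6°.

V_total = 65.17∠110.6° V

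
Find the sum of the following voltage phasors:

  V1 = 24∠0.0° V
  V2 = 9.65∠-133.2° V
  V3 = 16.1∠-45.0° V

Step 1 — Convert each phasor to rectangular form:
  V1 = 24·(cos(0.0°) + j·sin(0.0°)) = 24 V
  V2 = 9.65·(cos(-133.2°) + j·sin(-133.2°)) = -6.606 - j7.035 V
  V3 = 16.1·(cos(-45.0°) + j·sin(-45.0°)) = 11.38 - j11.38 V
Step 2 — Sum components: V_total = 28.78 - j18.42 V.
Step 3 — Convert to polar: |V_total| = 34.17 V, ∠V_total = -32.6°.

V_total = 34.17∠-32.6° V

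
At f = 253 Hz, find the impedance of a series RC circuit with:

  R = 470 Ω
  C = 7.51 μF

Step 1 — Angular frequency: ω = 2π·f = 2π·253 = 1590 rad/s.
Step 2 — Component impedances:
  R: Z = R = 470 Ω
  C: Z = 1/(jωC) = -j/(ω·C) = 0 - j83.76 Ω
Step 3 — Series combination: Z_total = R + C = 470 - j83.76 Ω = 477.4∠-10.1° Ω.

Z = 470 - j83.76 Ω = 477.4∠-10.1° Ω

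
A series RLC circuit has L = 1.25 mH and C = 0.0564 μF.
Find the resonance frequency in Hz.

Step 1 — Resonance condition Im(Z)=0 gives ω₀ = 1/√(LC).
Step 2 — ω₀ = 1/√(0.00125·5.64e-08) = 1.191e+05 rad/s.
Step 3 — f₀ = ω₀/(2π) = 1.896e+04 Hz.

f₀ = 1.896e+04 Hz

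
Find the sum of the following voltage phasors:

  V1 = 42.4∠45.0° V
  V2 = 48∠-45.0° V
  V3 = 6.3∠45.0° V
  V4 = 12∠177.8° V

Step 1 — Convert each phasor to rectangular form:
  V1 = 42.4·(cos(45.0°) + j·sin(45.0°)) = 29.98 + j29.98 V
  V2 = 48·(cos(-45.0°) + j·sin(-45.0°)) = 33.94 - j33.94 V
  V3 = 6.3·(cos(45.0°) + j·sin(45.0°)) = 4.455 + j4.455 V
  V4 = 12·(cos(177.8°) + j·sin(177.8°)) = -11.99 + j0.4607 V
Step 2 — Sum components: V_total = 56.39 + j0.9556 V.
Step 3 — Convert to polar: |V_total| = 56.39 V, ∠V_total = 1.0°.

V_total = 56.39∠1.0° V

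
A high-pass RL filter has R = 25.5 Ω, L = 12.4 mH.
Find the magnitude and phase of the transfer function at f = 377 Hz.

Step 1 — Angular frequency: ω = 2π·377 = 2369 rad/s.
Step 2 — Transfer function: H(jω) = jωL/(R + jωL).
Step 3 — Numerator jωL = j·29.37; denominator R + jωL = 25.5 + j29.37.
Step 4 — H = 0.5702 + j0.495.
Step 5 — Magnitude: |H| = 0.7551 (-2.4 dB); phase: φ = 41.0°.

|H| = 0.7551 (-2.4 dB), φ = 41.0°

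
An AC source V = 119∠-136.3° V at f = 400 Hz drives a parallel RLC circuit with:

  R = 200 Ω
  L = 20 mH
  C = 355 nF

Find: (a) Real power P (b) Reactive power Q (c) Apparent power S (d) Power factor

Step 1 — Angular frequency: ω = 2π·f = 2π·400 = 2513 rad/s.
Step 2 — Component impedances:
  R: Z = R = 200 Ω
  L: Z = jωL = j·2513·0.02 = 0 + j50.27 Ω
  C: Z = 1/(jωC) = -j/(ω·C) = 0 - j1121 Ω
Step 3 — Parallel combination: 1/Z_total = 1/R + 1/L + 1/C; Z_total = 12.95 + j49.22 Ω = 50.89∠75.3° Ω.
Step 4 — Source phasor: V = 119∠-136.3° V = -86.03 - j82.22 V.
Step 5 — Current: I = V / Z = -1.992 + j1.224 A = 2.338∠148.4° A.
Step 6 — Complex power: S = V·I* = 70.81 + j269.1 VA.
Step 7 — Real power: P = Re(S) = 70.81 W.
Step 8 — Reactive power: Q = Im(S) = 269.1 VAR.
Step 9 — Apparent power: |S| = 278.2 VA.
Step 10 — Power factor: PF = P/|S| = 0.2545 (lagging).

(a) P = 70.81 W  (b) Q = 269.1 VAR  (c) S = 278.2 VA  (d) PF = 0.2545 (lagging)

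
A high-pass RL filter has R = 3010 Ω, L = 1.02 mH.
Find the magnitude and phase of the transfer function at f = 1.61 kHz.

Step 1 — Angular frequency: ω = 2π·1610 = 1.012e+04 rad/s.
Step 2 — Transfer function: H(jω) = jωL/(R + jωL).
Step 3 — Numerator jωL = j·10.32; denominator R + jωL = 3010 + j10.32.
Step 4 — H = 1.175e-05 + j0.003428.
Step 5 — Magnitude: |H| = 0.003428 (-49.3 dB); phase: φ = 89.8°.

|H| = 0.003428 (-49.3 dB), φ = 89.8°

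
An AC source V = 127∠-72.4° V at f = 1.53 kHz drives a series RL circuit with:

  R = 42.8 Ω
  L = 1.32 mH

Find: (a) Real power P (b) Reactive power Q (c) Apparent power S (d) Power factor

Step 1 — Angular frequency: ω = 2π·f = 2π·1530 = 9613 rad/s.
Step 2 — Component impedances:
  R: Z = R = 42.8 Ω
  L: Z = jωL = j·9613·0.00132 = 0 + j12.69 Ω
Step 3 — Series combination: Z_total = R + L = 42.8 + j12.69 Ω = 44.64∠16.5° Ω.
Step 4 — Source phasor: V = 127∠-72.4° V = 38.4 - j121.1 V.
Step 5 — Current: I = V / Z = 0.05391 - j2.844 A = 2.845∠-88.9° A.
Step 6 — Complex power: S = V·I* = 346.4 + j102.7 VA.
Step 7 — Real power: P = Re(S) = 346.4 W.
Step 8 — Reactive power: Q = Im(S) = 102.7 VAR.
Step 9 — Apparent power: |S| = 361.3 VA.
Step 10 — Power factor: PF = P/|S| = 0.9587 (lagging).

(a) P = 346.4 W  (b) Q = 102.7 VAR  (c) S = 361.3 VA  (d) PF = 0.9587 (lagging)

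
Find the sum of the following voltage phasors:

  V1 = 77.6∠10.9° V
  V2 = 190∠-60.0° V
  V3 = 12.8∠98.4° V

Step 1 — Convert each phasor to rectangular form:
  V1 = 77.6·(cos(10.9°) + j·sin(10.9°)) = 76.2 + j14.67 V
  V2 = 190·(cos(-60.0°) + j·sin(-60.0°)) = 95 - j164.5 V
  V3 = 12.8·(cos(98.4°) + j·sin(98.4°)) = -1.87 + j12.66 V
Step 2 — Sum components: V_total = 169.3 - j137.2 V.
Step 3 — Convert to polar: |V_total| = 217.9 V, ∠V_total = -39.0°.

V_total = 217.9∠-39.0° V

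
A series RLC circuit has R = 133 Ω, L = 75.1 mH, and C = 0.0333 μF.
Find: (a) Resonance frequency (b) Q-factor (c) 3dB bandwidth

Step 1 — Resonance: ω₀ = 1/√(LC) = 1/√(0.0751·3.33e-08) = 2e+04 rad/s.
Step 2 — f₀ = ω₀/(2π) = 3183 Hz.
Step 3 — Series Q: Q = ω₀L/R = 2e+04·0.0751/133 = 11.29.
Step 4 — Bandwidth: Δω = ω₀/Q = 1771 rad/s; BW = Δω/(2π) = 281.9 Hz.

(a) f₀ = 3183 Hz  (b) Q = 11.29  (c) BW = 281.9 Hz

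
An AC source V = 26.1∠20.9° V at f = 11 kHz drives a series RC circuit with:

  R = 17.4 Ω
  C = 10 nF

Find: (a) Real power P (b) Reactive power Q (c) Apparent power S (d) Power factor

Step 1 — Angular frequency: ω = 2π·f = 2π·1.1e+04 = 6.912e+04 rad/s.
Step 2 — Component impedances:
  R: Z = R = 17.4 Ω
  C: Z = 1/(jωC) = -j/(ω·C) = 0 - j1447 Ω
Step 3 — Series combination: Z_total = R + C = 17.4 - j1447 Ω = 1447∠-89.3° Ω.
Step 4 — Source phasor: V = 26.1∠20.9° V = 24.38 + j9.311 V.
Step 5 — Current: I = V / Z = -0.006232 + j0.01693 A = 0.01804∠110.2° A.
Step 6 — Complex power: S = V·I* = 0.005661 - j0.4708 VA.
Step 7 — Real power: P = Re(S) = 0.005661 W.
Step 8 — Reactive power: Q = Im(S) = -0.4708 VAR.
Step 9 — Apparent power: |S| = 0.4708 VA.
Step 10 — Power factor: PF = P/|S| = 0.01203 (leading).

(a) P = 0.005661 W  (b) Q = -0.4708 VAR  (c) S = 0.4708 VA  (d) PF = 0.01203 (leading)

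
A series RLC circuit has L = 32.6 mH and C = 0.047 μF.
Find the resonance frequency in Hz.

Step 1 — Resonance condition Im(Z)=0 gives ω₀ = 1/√(LC).
Step 2 — ω₀ = 1/√(0.0326·4.7e-08) = 2.555e+04 rad/s.
Step 3 — f₀ = ω₀/(2π) = 4066 Hz.

f₀ = 4066 Hz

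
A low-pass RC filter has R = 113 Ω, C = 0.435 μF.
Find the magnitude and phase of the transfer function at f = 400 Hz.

Step 1 — Angular frequency: ω = 2π·400 = 2513 rad/s.
Step 2 — Transfer function: H(jω) = 1/(1 + jωRC).
Step 3 — Denominator: 1 + jωRC = 1 + j·2513·113·4.35e-07 = 1 + j0.1235.
Step 4 — H = 0.985 - j0.1217.
Step 5 — Magnitude: |H| = 0.9925 (-0.1 dB); phase: φ = -7.0°.

|H| = 0.9925 (-0.1 dB), φ = -7.0°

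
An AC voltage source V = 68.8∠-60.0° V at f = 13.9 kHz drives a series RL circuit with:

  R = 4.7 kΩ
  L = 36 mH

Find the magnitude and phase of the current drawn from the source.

Step 1 — Angular frequency: ω = 2π·f = 2π·1.39e+04 = 8.734e+04 rad/s.
Step 2 — Component impedances:
  R: Z = R = 4700 Ω
  L: Z = jωL = j·8.734e+04·0.036 = 0 + j3144 Ω
Step 3 — Series combination: Z_total = R + L = 4700 + j3144 Ω = 5655∠33.8° Ω.
Step 4 — Source phasor: V = 68.8∠-60.0° V = 34.4 - j59.58 V.
Step 5 — Ohm's law: I = V / Z_total = (34.4 - j59.58) / (4700 + j3144) = -0.0008023 - j0.01214 A.
Step 6 — Convert to polar: |I| = 0.01217 A, ∠I = -93.8°.

I = 0.01217∠-93.8° A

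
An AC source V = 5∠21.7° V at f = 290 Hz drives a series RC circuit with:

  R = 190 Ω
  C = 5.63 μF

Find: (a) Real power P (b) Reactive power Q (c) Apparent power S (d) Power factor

Step 1 — Angular frequency: ω = 2π·f = 2π·290 = 1822 rad/s.
Step 2 — Component impedances:
  R: Z = R = 190 Ω
  C: Z = 1/(jωC) = -j/(ω·C) = 0 - j97.48 Ω
Step 3 — Series combination: Z_total = R + C = 190 - j97.48 Ω = 213.5∠-27.2° Ω.
Step 4 — Source phasor: V = 5∠21.7° V = 4.646 + j1.849 V.
Step 5 — Current: I = V / Z = 0.0154 + j0.01763 A = 0.02341∠48.9° A.
Step 6 — Complex power: S = V·I* = 0.1042 - j0.05344 VA.
Step 7 — Real power: P = Re(S) = 0.1042 W.
Step 8 — Reactive power: Q = Im(S) = -0.05344 VAR.
Step 9 — Apparent power: |S| = 0.1171 VA.
Step 10 — Power factor: PF = P/|S| = 0.8897 (leading).

(a) P = 0.1042 W  (b) Q = -0.05344 VAR  (c) S = 0.1171 VA  (d) PF = 0.8897 (leading)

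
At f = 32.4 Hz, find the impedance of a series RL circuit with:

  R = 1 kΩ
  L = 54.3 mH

Step 1 — Angular frequency: ω = 2π·f = 2π·32.4 = 203.6 rad/s.
Step 2 — Component impedances:
  R: Z = R = 1000 Ω
  L: Z = jωL = j·203.6·0.0543 = 0 + j11.05 Ω
Step 3 — Series combination: Z_total = R + L = 1000 + j11.05 Ω = 1000∠0.6° Ω.

Z = 1000 + j11.05 Ω = 1000∠0.6° Ω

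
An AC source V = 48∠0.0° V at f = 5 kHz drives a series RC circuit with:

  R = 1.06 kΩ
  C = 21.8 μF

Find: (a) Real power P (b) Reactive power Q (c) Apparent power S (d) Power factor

Step 1 — Angular frequency: ω = 2π·f = 2π·5000 = 3.142e+04 rad/s.
Step 2 — Component impedances:
  R: Z = R = 1060 Ω
  C: Z = 1/(jωC) = -j/(ω·C) = 0 - j1.46 Ω
Step 3 — Series combination: Z_total = R + C = 1060 - j1.46 Ω = 1060∠-0.1° Ω.
Step 4 — Source phasor: V = 48∠0.0° V = 48 V.
Step 5 — Current: I = V / Z = 0.04528 + j6.238e-05 A = 0.04528∠0.1° A.
Step 6 — Complex power: S = V·I* = 2.174 - j0.002994 VA.
Step 7 — Real power: P = Re(S) = 2.174 W.
Step 8 — Reactive power: Q = Im(S) = -0.002994 VAR.
Step 9 — Apparent power: |S| = 2.174 VA.
Step 10 — Power factor: PF = P/|S| = 1 (leading).

(a) P = 2.174 W  (b) Q = -0.002994 VAR  (c) S = 2.174 VA  (d) PF = 1 (leading)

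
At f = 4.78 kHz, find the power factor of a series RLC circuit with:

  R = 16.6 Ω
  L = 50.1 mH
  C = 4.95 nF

Step 1 — Angular frequency: ω = 2π·f = 2π·4780 = 3.003e+04 rad/s.
Step 2 — Component impedances:
  R: Z = R = 16.6 Ω
  L: Z = jωL = j·3.003e+04·0.0501 = 0 + j1505 Ω
  C: Z = 1/(jωC) = -j/(ω·C) = 0 - j6726 Ω
Step 3 — Series combination: Z_total = R + L + C = 16.6 - j5222 Ω = 5222∠-89.8° Ω.
Step 4 — Power factor: PF = cos(φ) = Re(Z)/|Z| = 16.6/5222 = 0.003179.
Step 5 — Type: Im(Z) = -5222 ⇒ leading (phase φ = -89.8°).

PF = 0.003179 (leading, φ = -89.8°)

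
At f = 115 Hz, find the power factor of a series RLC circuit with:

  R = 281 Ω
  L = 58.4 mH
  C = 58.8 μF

Step 1 — Angular frequency: ω = 2π·f = 2π·115 = 722.6 rad/s.
Step 2 — Component impedances:
  R: Z = R = 281 Ω
  L: Z = jωL = j·722.6·0.0584 = 0 + j42.2 Ω
  C: Z = 1/(jωC) = -j/(ω·C) = 0 - j23.54 Ω
Step 3 — Series combination: Z_total = R + L + C = 281 + j18.66 Ω = 281.6∠3.8° Ω.
Step 4 — Power factor: PF = cos(φ) = Re(Z)/|Z| = 281/281.62 = 0.9978.
Step 5 — Type: Im(Z) = 18.66 ⇒ lagging (phase φ = 3.8°).

PF = 0.9978 (lagging, φ = 3.8°)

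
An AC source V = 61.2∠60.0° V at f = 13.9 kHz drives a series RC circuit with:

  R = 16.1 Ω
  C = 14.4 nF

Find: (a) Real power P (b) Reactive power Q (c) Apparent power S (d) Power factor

Step 1 — Angular frequency: ω = 2π·f = 2π·1.39e+04 = 8.734e+04 rad/s.
Step 2 — Component impedances:
  R: Z = R = 16.1 Ω
  C: Z = 1/(jωC) = -j/(ω·C) = 0 - j795.1 Ω
Step 3 — Series combination: Z_total = R + C = 16.1 - j795.1 Ω = 795.3∠-88.8° Ω.
Step 4 — Source phasor: V = 61.2∠60.0° V = 30.6 + j53 V.
Step 5 — Current: I = V / Z = -0.06585 + j0.03982 A = 0.07695∠148.8° A.
Step 6 — Complex power: S = V·I* = 0.09534 - j4.708 VA.
Step 7 — Real power: P = Re(S) = 0.09534 W.
Step 8 — Reactive power: Q = Im(S) = -4.708 VAR.
Step 9 — Apparent power: |S| = 4.709 VA.
Step 10 — Power factor: PF = P/|S| = 0.02024 (leading).

(a) P = 0.09534 W  (b) Q = -4.708 VAR  (c) S = 4.709 VA  (d) PF = 0.02024 (leading)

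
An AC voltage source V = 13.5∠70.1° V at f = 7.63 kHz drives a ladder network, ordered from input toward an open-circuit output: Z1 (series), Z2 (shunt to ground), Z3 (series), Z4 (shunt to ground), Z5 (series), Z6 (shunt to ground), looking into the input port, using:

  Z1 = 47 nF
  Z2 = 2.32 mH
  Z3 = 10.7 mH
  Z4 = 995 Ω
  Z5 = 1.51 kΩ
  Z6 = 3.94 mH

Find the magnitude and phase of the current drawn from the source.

Step 1 — Angular frequency: ω = 2π·f = 2π·7630 = 4.794e+04 rad/s.
Step 2 — Component impedances:
  Z1: Z = 1/(jωC) = -j/(ω·C) = 0 - j443.8 Ω
  Z2: Z = jωL = j·4.794e+04·0.00232 = 0 + j111.2 Ω
  Z3: Z = jωL = j·4.794e+04·0.0107 = 0 + j513 Ω
  Z4: Z = R = 995 Ω
  Z5: Z = R = 1510 Ω
  Z6: Z = jωL = j·4.794e+04·0.00394 = 0 + j188.9 Ω
Step 3 — Ladder network (open output): work backward from the far end, alternating series and parallel combinations. Z_in = 9.428 - j342.8 Ω = 343∠-88.4° Ω.
Step 4 — Source phasor: V = 13.5∠70.1° V = 4.595 + j12.69 V.
Step 5 — Ohm's law: I = V / Z_total = (4.595 + j12.69) / (9.428 - j342.8) = -0.03663 + j0.01441 A.
Step 6 — Convert to polar: |I| = 0.03936 A, ∠I = 158.5°.

I = 0.03936∠158.5° A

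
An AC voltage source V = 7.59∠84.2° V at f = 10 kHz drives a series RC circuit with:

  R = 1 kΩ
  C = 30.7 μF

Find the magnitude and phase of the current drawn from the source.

Step 1 — Angular frequency: ω = 2π·f = 2π·1e+04 = 6.283e+04 rad/s.
Step 2 — Component impedances:
  R: Z = R = 1000 Ω
  C: Z = 1/(jωC) = -j/(ω·C) = 0 - j0.5184 Ω
Step 3 — Series combination: Z_total = R + C = 1000 - j0.5184 Ω = 1000∠-0.0° Ω.
Step 4 — Source phasor: V = 7.59∠84.2° V = 0.767 + j7.551 V.
Step 5 — Ohm's law: I = V / Z_total = (0.767 + j7.551) / (1000 - j0.5184) = 0.0007631 + j0.007552 A.
Step 6 — Convert to polar: |I| = 0.00759 A, ∠I = 84.2°.

I = 0.00759∠84.2° A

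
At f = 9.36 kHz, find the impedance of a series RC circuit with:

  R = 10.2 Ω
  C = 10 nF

Step 1 — Angular frequency: ω = 2π·f = 2π·9360 = 5.881e+04 rad/s.
Step 2 — Component impedances:
  R: Z = R = 10.2 Ω
  C: Z = 1/(jωC) = -j/(ω·C) = 0 - j1700 Ω
Step 3 — Series combination: Z_total = R + C = 10.2 - j1700 Ω = 1700∠-89.7° Ω.

Z = 10.2 - j1700 Ω = 1700∠-89.7° Ω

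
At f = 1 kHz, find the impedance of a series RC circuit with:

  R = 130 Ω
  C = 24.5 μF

Step 1 — Angular frequency: ω = 2π·f = 2π·1000 = 6283 rad/s.
Step 2 — Component impedances:
  R: Z = R = 130 Ω
  C: Z = 1/(jωC) = -j/(ω·C) = 0 - j6.496 Ω
Step 3 — Series combination: Z_total = R + C = 130 - j6.496 Ω = 130.2∠-2.9° Ω.

Z = 130 - j6.496 Ω = 130.2∠-2.9° Ω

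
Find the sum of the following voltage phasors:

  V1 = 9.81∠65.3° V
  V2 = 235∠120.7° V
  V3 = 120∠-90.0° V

Step 1 — Convert each phasor to rectangular form:
  V1 = 9.81·(cos(65.3°) + j·sin(65.3°)) = 4.099 + j8.912 V
  V2 = 235·(cos(120.7°) + j·sin(120.7°)) = -120 + j202.1 V
  V3 = 120·(cos(-90.0°) + j·sin(-90.0°)) = 0 - j120 V
Step 2 — Sum components: V_total = -115.9 + j90.98 V.
Step 3 — Convert to polar: |V_total| = 147.3 V, ∠V_total = 141.9°.

V_total = 147.3∠141.9° V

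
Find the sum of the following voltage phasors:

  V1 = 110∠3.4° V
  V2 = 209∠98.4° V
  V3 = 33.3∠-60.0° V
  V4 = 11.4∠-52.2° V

Step 1 — Convert each phasor to rectangular form:
  V1 = 110·(cos(3.4°) + j·sin(3.4°)) = 109.8 + j6.524 V
  V2 = 209·(cos(98.4°) + j·sin(98.4°)) = -30.53 + j206.8 V
  V3 = 33.3·(cos(-60.0°) + j·sin(-60.0°)) = 16.65 - j28.84 V
  V4 = 11.4·(cos(-52.2°) + j·sin(-52.2°)) = 6.987 - j9.008 V
Step 2 — Sum components: V_total = 102.9 + j175.4 V.
Step 3 — Convert to polar: |V_total| = 203.4 V, ∠V_total = 59.6°.

V_total = 203.4∠59.6° V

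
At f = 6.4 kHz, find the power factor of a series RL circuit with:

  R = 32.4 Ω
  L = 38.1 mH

Step 1 — Angular frequency: ω = 2π·f = 2π·6400 = 4.021e+04 rad/s.
Step 2 — Component impedances:
  R: Z = R = 32.4 Ω
  L: Z = jωL = j·4.021e+04·0.0381 = 0 + j1532 Ω
Step 3 — Series combination: Z_total = R + L = 32.4 + j1532 Ω = 1532∠88.8° Ω.
Step 4 — Power factor: PF = cos(φ) = Re(Z)/|Z| = 32.4/1532.4 = 0.02114.
Step 5 — Type: Im(Z) = 1532 ⇒ lagging (phase φ = 88.8°).

PF = 0.02114 (lagging, φ = 88.8°)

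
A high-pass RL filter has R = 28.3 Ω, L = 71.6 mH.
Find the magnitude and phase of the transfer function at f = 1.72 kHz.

Step 1 — Angular frequency: ω = 2π·1720 = 1.081e+04 rad/s.
Step 2 — Transfer function: H(jω) = jωL/(R + jωL).
Step 3 — Numerator jωL = j·773.8; denominator R + jωL = 28.3 + j773.8.
Step 4 — H = 0.9987 + j0.03652.
Step 5 — Magnitude: |H| = 0.9993 (-0.0 dB); phase: φ = 2.1°.

|H| = 0.9993 (-0.0 dB), φ = 2.1°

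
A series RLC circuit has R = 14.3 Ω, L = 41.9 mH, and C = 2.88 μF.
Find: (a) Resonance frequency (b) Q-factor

Step 1 — Resonance condition Im(Z)=0 gives ω₀ = 1/√(LC).
Step 2 — ω₀ = 1/√(0.0419·2.88e-06) = 2879 rad/s.
Step 3 — f₀ = ω₀/(2π) = 458.2 Hz.
Step 4 — Series Q: Q = ω₀L/R = 2879·0.0419/14.3 = 8.435.

(a) f₀ = 458.2 Hz  (b) Q = 8.435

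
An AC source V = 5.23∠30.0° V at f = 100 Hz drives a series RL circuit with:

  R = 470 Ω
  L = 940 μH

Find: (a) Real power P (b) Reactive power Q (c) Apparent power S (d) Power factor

Step 1 — Angular frequency: ω = 2π·f = 2π·100 = 628.3 rad/s.
Step 2 — Component impedances:
  R: Z = R = 470 Ω
  L: Z = jωL = j·628.3·0.00094 = 0 + j0.5906 Ω
Step 3 — Series combination: Z_total = R + L = 470 + j0.5906 Ω = 470∠0.1° Ω.
Step 4 — Source phasor: V = 5.23∠30.0° V = 4.529 + j2.615 V.
Step 5 — Current: I = V / Z = 0.009644 + j0.005552 A = 0.01113∠29.9° A.
Step 6 — Complex power: S = V·I* = 0.0582 + j7.313e-05 VA.
Step 7 — Real power: P = Re(S) = 0.0582 W.
Step 8 — Reactive power: Q = Im(S) = 7.313e-05 VAR.
Step 9 — Apparent power: |S| = 0.0582 VA.
Step 10 — Power factor: PF = P/|S| = 1 (lagging).

(a) P = 0.0582 W  (b) Q = 7.313e-05 VAR  (c) S = 0.0582 VA  (d) PF = 1 (lagging)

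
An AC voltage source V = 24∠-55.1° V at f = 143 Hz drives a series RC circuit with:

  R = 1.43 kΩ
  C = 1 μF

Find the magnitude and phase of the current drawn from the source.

Step 1 — Angular frequency: ω = 2π·f = 2π·143 = 898.5 rad/s.
Step 2 — Component impedances:
  R: Z = R = 1430 Ω
  C: Z = 1/(jωC) = -j/(ω·C) = 0 - j1113 Ω
Step 3 — Series combination: Z_total = R + C = 1430 - j1113 Ω = 1812∠-37.9° Ω.
Step 4 — Source phasor: V = 24∠-55.1° V = 13.73 - j19.68 V.
Step 5 — Ohm's law: I = V / Z_total = (13.73 - j19.68) / (1430 - j1113) = 0.01265 - j0.003918 A.
Step 6 — Convert to polar: |I| = 0.01324 A, ∠I = -17.2°.

I = 0.01324∠-17.2° A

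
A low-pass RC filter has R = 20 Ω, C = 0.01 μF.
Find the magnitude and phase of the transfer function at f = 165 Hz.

Step 1 — Angular frequency: ω = 2π·165 = 1037 rad/s.
Step 2 — Transfer function: H(jω) = 1/(1 + jωRC).
Step 3 — Denominator: 1 + jωRC = 1 + j·1037·20·1e-08 = 1 + j0.0002073.
Step 4 — H = 1 - j0.0002073.
Step 5 — Magnitude: |H| = 1 (-0.0 dB); phase: φ = -0.0°.

|H| = 1 (-0.0 dB), φ = -0.0°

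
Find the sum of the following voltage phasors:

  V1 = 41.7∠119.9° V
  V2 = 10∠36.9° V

Step 1 — Convert each phasor to rectangular form:
  V1 = 41.7·(cos(119.9°) + j·sin(119.9°)) = -20.79 + j36.15 V
  V2 = 10·(cos(36.9°) + j·sin(36.9°)) = 7.997 + j6.004 V
Step 2 — Sum components: V_total = -12.79 + j42.15 V.
Step 3 — Convert to polar: |V_total| = 44.05 V, ∠V_total = 106.9°.

V_total = 44.05∠106.9° V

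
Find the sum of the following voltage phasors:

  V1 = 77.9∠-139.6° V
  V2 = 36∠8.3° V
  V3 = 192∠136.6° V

Step 1 — Convert each phasor to rectangular form:
  V1 = 77.9·(cos(-139.6°) + j·sin(-139.6°)) = -59.32 - j50.49 V
  V2 = 36·(cos(8.3°) + j·sin(8.3°)) = 35.62 + j5.197 V
  V3 = 192·(cos(136.6°) + j·sin(136.6°)) = -139.5 + j131.9 V
Step 2 — Sum components: V_total = -163.2 + j86.63 V.
Step 3 — Convert to polar: |V_total| = 184.8 V, ∠V_total = 152.0°.

V_total = 184.8∠152.0° V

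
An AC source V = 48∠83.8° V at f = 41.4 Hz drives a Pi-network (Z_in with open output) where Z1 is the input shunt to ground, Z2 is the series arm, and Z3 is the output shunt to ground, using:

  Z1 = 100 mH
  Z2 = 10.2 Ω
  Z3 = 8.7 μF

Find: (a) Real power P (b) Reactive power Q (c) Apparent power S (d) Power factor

Step 1 — Angular frequency: ω = 2π·f = 2π·41.4 = 260.1 rad/s.
Step 2 — Component impedances:
  Z1: Z = jωL = j·260.1·0.1 = 0 + j26.01 Ω
  Z2: Z = R = 10.2 Ω
  Z3: Z = 1/(jωC) = -j/(ω·C) = 0 - j441.9 Ω
Step 3 — With open output, the series arm Z2 and the output shunt Z3 appear in series to ground: Z2 + Z3 = 10.2 - j441.9 Ω.
Step 4 — Parallel with input shunt Z1: Z_in = Z1 || (Z2 + Z3) = 0.03988 + j27.64 Ω = 27.64∠89.9° Ω.
Step 5 — Source phasor: V = 48∠83.8° V = 5.184 + j47.72 V.
Step 6 — Current: I = V / Z = 1.727 - j0.1851 A = 1.737∠-6.1° A.
Step 7 — Complex power: S = V·I* = 0.1203 + j83.36 VA.
Step 8 — Real power: P = Re(S) = 0.1203 W.
Step 9 — Reactive power: Q = Im(S) = 83.36 VAR.
Step 10 — Apparent power: |S| = 83.36 VA.
Step 11 — Power factor: PF = P/|S| = 0.001443 (lagging).

(a) P = 0.1203 W  (b) Q = 83.36 VAR  (c) S = 83.36 VA  (d) PF = 0.001443 (lagging)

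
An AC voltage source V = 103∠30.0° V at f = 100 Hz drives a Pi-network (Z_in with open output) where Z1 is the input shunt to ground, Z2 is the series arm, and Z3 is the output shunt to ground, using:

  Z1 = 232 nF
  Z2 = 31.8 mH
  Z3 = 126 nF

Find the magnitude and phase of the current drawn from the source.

Step 1 — Angular frequency: ω = 2π·f = 2π·100 = 628.3 rad/s.
Step 2 — Component impedances:
  Z1: Z = 1/(jωC) = -j/(ω·C) = 0 - j6860 Ω
  Z2: Z = jωL = j·628.3·0.0318 = 0 + j19.98 Ω
  Z3: Z = 1/(jωC) = -j/(ω·C) = 0 - j1.263e+04 Ω
Step 3 — With open output, the series arm Z2 and the output shunt Z3 appear in series to ground: Z2 + Z3 = 0 - j1.261e+04 Ω.
Step 4 — Parallel with input shunt Z1: Z_in = Z1 || (Z2 + Z3) = 0 - j4443 Ω = 4443∠-90.0° Ω.
Step 5 — Source phasor: V = 103∠30.0° V = 89.2 + j51.5 V.
Step 6 — Ohm's law: I = V / Z_total = (89.2 + j51.5) / (0 - j4443) = -0.01159 + j0.02008 A.
Step 7 — Convert to polar: |I| = 0.02318 A, ∠I = 120.0°.

I = 0.02318∠120.0° A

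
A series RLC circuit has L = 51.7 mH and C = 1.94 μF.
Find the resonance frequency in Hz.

Step 1 — Resonance condition Im(Z)=0 gives ω₀ = 1/√(LC).
Step 2 — ω₀ = 1/√(0.0517·1.94e-06) = 3158 rad/s.
Step 3 — f₀ = ω₀/(2π) = 502.5 Hz.

f₀ = 502.5 Hz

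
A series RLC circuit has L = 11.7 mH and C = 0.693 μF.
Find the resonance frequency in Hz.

Step 1 — Resonance condition Im(Z)=0 gives ω₀ = 1/√(LC).
Step 2 — ω₀ = 1/√(0.0117·6.93e-07) = 1.111e+04 rad/s.
Step 3 — f₀ = ω₀/(2π) = 1768 Hz.

f₀ = 1768 Hz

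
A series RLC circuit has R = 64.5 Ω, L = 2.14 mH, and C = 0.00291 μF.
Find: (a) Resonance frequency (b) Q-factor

Step 1 — Resonance condition Im(Z)=0 gives ω₀ = 1/√(LC).
Step 2 — ω₀ = 1/√(0.00214·2.91e-09) = 4.007e+05 rad/s.
Step 3 — f₀ = ω₀/(2π) = 6.378e+04 Hz.
Step 4 — Series Q: Q = ω₀L/R = 4.007e+05·0.00214/64.5 = 13.3.

(a) f₀ = 6.378e+04 Hz  (b) Q = 13.3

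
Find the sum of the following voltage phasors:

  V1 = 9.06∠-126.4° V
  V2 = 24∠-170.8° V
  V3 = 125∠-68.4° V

Step 1 — Convert each phasor to rectangular form:
  V1 = 9.06·(cos(-126.4°) + j·sin(-126.4°)) = -5.376 - j7.292 V
  V2 = 24·(cos(-170.8°) + j·sin(-170.8°)) = -23.69 - j3.837 V
  V3 = 125·(cos(-68.4°) + j·sin(-68.4°)) = 46.02 - j116.2 V
Step 2 — Sum components: V_total = 16.95 - j127.4 V.
Step 3 — Convert to polar: |V_total| = 128.5 V, ∠V_total = -82.4°.

V_total = 128.5∠-82.4° V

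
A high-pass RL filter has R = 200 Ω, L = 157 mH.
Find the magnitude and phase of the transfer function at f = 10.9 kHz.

Step 1 — Angular frequency: ω = 2π·1.09e+04 = 6.849e+04 rad/s.
Step 2 — Transfer function: H(jω) = jωL/(R + jωL).
Step 3 — Numerator jωL = j·1.075e+04; denominator R + jωL = 200 + j1.075e+04.
Step 4 — H = 0.9997 + j0.01859.
Step 5 — Magnitude: |H| = 0.9998 (-0.0 dB); phase: φ = 1.1°.

|H| = 0.9998 (-0.0 dB), φ = 1.1°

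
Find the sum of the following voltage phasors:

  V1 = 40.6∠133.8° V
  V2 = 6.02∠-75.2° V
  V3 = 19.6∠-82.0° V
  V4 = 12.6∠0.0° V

Step 1 — Convert each phasor to rectangular form:
  V1 = 40.6·(cos(133.8°) + j·sin(133.8°)) = -28.1 + j29.3 V
  V2 = 6.02·(cos(-75.2°) + j·sin(-75.2°)) = 1.538 - j5.82 V
  V3 = 19.6·(cos(-82.0°) + j·sin(-82.0°)) = 2.728 - j19.41 V
  V4 = 12.6·(cos(0.0°) + j·sin(0.0°)) = 12.6 V
Step 2 — Sum components: V_total = -11.24 + j4.074 V.
Step 3 — Convert to polar: |V_total| = 11.95 V, ∠V_total = 160.1°.

V_total = 11.95∠160.1° V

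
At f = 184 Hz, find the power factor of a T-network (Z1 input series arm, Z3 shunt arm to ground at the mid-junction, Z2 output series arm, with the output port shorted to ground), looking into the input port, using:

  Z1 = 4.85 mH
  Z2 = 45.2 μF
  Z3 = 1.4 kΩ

Step 1 — Angular frequency: ω = 2π·f = 2π·184 = 1156 rad/s.
Step 2 — Component impedances:
  Z1: Z = jωL = j·1156·0.00485 = 0 + j5.607 Ω
  Z2: Z = 1/(jωC) = -j/(ω·C) = 0 - j19.14 Ω
  Z3: Z = R = 1400 Ω
Step 3 — With the output port shorted to ground, the output series arm Z2 runs from the junction to ground; the shunt arm Z3 also runs from the junction to ground. They appear in parallel: Z3 || Z2 = 0.2615 - j19.13 Ω.
Step 4 — Series with input arm Z1: Z_in = Z1 + (Z3 || Z2) = 0.2615 - j13.53 Ω = 13.53∠-88.9° Ω.
Step 5 — Power factor: PF = cos(φ) = Re(Z)/|Z| = 0.2615/13.53 = 0.01933.
Step 6 — Type: Im(Z) = -13.53 ⇒ leading (phase φ = -88.9°).

PF = 0.01933 (leading, φ = -88.9°)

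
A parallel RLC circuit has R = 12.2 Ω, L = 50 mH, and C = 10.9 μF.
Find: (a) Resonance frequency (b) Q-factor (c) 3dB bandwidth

Step 1 — Resonance: ω₀ = 1/√(LC) = 1/√(0.05·1.09e-05) = 1355 rad/s.
Step 2 — f₀ = ω₀/(2π) = 215.6 Hz.
Step 3 — Parallel Q: Q = R/(ω₀L) = 12.2/(1355·0.05) = 0.1801.
Step 4 — Bandwidth: Δω = ω₀/Q = 7520 rad/s; BW = Δω/(2π) = 1197 Hz.

(a) f₀ = 215.6 Hz  (b) Q = 0.1801  (c) BW = 1197 Hz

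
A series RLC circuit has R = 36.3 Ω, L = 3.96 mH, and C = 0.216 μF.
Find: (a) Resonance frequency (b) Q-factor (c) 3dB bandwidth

Step 1 — Resonance condition Im(Z)=0 gives ω₀ = 1/√(LC).
Step 2 — ω₀ = 1/√(0.00396·2.16e-07) = 3.419e+04 rad/s.
Step 3 — f₀ = ω₀/(2π) = 5442 Hz.
Step 4 — Series Q: Q = ω₀L/R = 3.419e+04·0.00396/36.3 = 3.73.
Step 5 — 3dB bandwidth: Δω = ω₀/Q = 9167 rad/s; BW = Δω/(2π) = 1459 Hz.

(a) f₀ = 5442 Hz  (b) Q = 3.73  (c) BW = 1459 Hz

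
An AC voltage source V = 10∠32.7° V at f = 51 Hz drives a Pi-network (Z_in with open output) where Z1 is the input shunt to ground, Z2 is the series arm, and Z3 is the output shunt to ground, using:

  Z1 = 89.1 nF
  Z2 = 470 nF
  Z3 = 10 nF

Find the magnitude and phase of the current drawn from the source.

Step 1 — Angular frequency: ω = 2π·f = 2π·51 = 320.4 rad/s.
Step 2 — Component impedances:
  Z1: Z = 1/(jωC) = -j/(ω·C) = 0 - j3.502e+04 Ω
  Z2: Z = 1/(jωC) = -j/(ω·C) = 0 - j6640 Ω
  Z3: Z = 1/(jωC) = -j/(ω·C) = 0 - j3.121e+05 Ω
Step 3 — With open output, the series arm Z2 and the output shunt Z3 appear in series to ground: Z2 + Z3 = 0 - j3.187e+05 Ω.
Step 4 — Parallel with input shunt Z1: Z_in = Z1 || (Z2 + Z3) = 0 - j3.156e+04 Ω = 3.156e+04∠-90.0° Ω.
Step 5 — Source phasor: V = 10∠32.7° V = 8.415 + j5.402 V.
Step 6 — Ohm's law: I = V / Z_total = (8.415 + j5.402) / (0 - j3.156e+04) = -0.0001712 + j0.0002667 A.
Step 7 — Convert to polar: |I| = 0.0003169 A, ∠I = 122.7°.

I = 0.0003169∠122.7° A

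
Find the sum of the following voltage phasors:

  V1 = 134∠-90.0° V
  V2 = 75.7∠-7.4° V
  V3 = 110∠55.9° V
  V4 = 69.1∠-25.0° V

Step 1 — Convert each phasor to rectangular form:
  V1 = 134·(cos(-90.0°) + j·sin(-90.0°)) = 0 - j134 V
  V2 = 75.7·(cos(-7.4°) + j·sin(-7.4°)) = 75.07 - j9.75 V
  V3 = 110·(cos(55.9°) + j·sin(55.9°)) = 61.67 + j91.09 V
  V4 = 69.1·(cos(-25.0°) + j·sin(-25.0°)) = 62.63 - j29.2 V
Step 2 — Sum components: V_total = 199.4 - j81.87 V.
Step 3 — Convert to polar: |V_total| = 215.5 V, ∠V_total = -22.3°.

V_total = 215.5∠-22.3° V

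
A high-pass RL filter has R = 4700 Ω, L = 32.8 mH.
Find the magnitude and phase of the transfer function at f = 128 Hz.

Step 1 — Angular frequency: ω = 2π·128 = 804.2 rad/s.
Step 2 — Transfer function: H(jω) = jωL/(R + jωL).
Step 3 — Numerator jωL = j·26.38; denominator R + jωL = 4700 + j26.38.
Step 4 — H = 3.15e-05 + j0.005612.
Step 5 — Magnitude: |H| = 0.005613 (-45.0 dB); phase: φ = 89.7°.

|H| = 0.005613 (-45.0 dB), φ = 89.7°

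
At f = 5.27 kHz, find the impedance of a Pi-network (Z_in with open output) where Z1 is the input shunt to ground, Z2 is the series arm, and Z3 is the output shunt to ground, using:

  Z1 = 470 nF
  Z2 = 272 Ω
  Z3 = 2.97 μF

Step 1 — Angular frequency: ω = 2π·f = 2π·5270 = 3.311e+04 rad/s.
Step 2 — Component impedances:
  Z1: Z = 1/(jωC) = -j/(ω·C) = 0 - j64.26 Ω
  Z2: Z = R = 272 Ω
  Z3: Z = 1/(jωC) = -j/(ω·C) = 0 - j10.17 Ω
Step 3 — With open output, the series arm Z2 and the output shunt Z3 appear in series to ground: Z2 + Z3 = 272 - j10.17 Ω.
Step 4 — Parallel with input shunt Z1: Z_in = Z1 || (Z2 + Z3) = 14.12 - j60.39 Ω = 62.02∠-76.8° Ω.

Z = 14.12 - j60.39 Ω = 62.02∠-76.8° Ω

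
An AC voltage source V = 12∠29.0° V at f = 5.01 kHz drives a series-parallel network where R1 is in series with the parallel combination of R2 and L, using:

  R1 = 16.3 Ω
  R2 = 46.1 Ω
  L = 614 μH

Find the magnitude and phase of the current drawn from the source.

Step 1 — Angular frequency: ω = 2π·f = 2π·5010 = 3.148e+04 rad/s.
Step 2 — Component impedances:
  R1: Z = R = 16.3 Ω
  R2: Z = R = 46.1 Ω
  L: Z = jωL = j·3.148e+04·0.000614 = 0 + j19.33 Ω
Step 3 — Parallel branch: R2 || L = 1/(1/R2 + 1/L) = 6.892 + j16.44 Ω.
Step 4 — Series with R1: Z_total = R1 + (R2 || L) = 23.19 + j16.44 Ω = 28.43∠35.3° Ω.
Step 5 — Source phasor: V = 12∠29.0° V = 10.5 + j5.818 V.
Step 6 — Ohm's law: I = V / Z_total = (10.5 + j5.818) / (23.19 + j16.44) = 0.4196 - j0.04653 A.
Step 7 — Convert to polar: |I| = 0.4221 A, ∠I = -6.3°.

I = 0.4221∠-6.3° A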